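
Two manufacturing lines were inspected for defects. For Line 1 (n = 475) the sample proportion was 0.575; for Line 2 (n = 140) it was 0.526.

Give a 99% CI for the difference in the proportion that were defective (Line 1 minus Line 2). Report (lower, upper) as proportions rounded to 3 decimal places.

(-0.074, 0.172)

Each SE is √(p̂(1−p̂)/n): √(0.5750·0.4250/475) = 0.02268 and √(0.5260·0.4740/140) = 0.04220.
SE(p̂₁ − p̂₂) = √(SE₁² + SE₂²) = √(0.0005143824 + 0.00178084) = 0.04791, since the two samples are independent.
At 99% confidence z* = 2.576; margin = 2.576 × 0.04791 = 0.12342.
The difference is 0.5750 − 0.5260 = 0.0490, so the interval is 0.0490 ± 0.12342 = (-0.074, 0.172).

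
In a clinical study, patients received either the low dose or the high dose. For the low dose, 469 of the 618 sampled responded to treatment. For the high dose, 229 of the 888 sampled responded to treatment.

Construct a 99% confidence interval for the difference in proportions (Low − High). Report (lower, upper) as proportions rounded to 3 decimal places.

(0.443, 0.559)

Sample proportions: 469/618 = 0.7589, 229/888 = 0.2579.
Each SE is √(p̂(1−p̂)/n): √(0.7589·0.2411/618) = 0.01721 and √(0.2579·0.7421/888) = 0.01468.
SE(p̂₁ − p̂₂) = √(SE₁² + SE₂²) = √(0.0002961841 + 0.0002155024) = 0.02262, since the two samples are independent.
At 99% confidence z* = 2.576; margin = 2.576 × 0.02262 = 0.05827.
The difference is 0.7589 − 0.2579 = 0.5010, so the interval is 0.5010 ± 0.05827 = (0.443, 0.559).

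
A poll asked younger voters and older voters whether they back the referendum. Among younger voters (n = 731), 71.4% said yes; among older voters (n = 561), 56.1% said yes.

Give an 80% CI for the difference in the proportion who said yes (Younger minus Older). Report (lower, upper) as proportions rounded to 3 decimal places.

(0.119, 0.187)

The two standard errors are √(0.7140×0.2860/731) = 0.01671 and √(0.5610×0.4390/561) = 0.02095.
Because the samples are independent, SE_diff = √(0.01671² + 0.02095²) = 0.02680.
Using z* = 1.282 for 80%, ME = 1.282 × 0.02680 = 0.03436.
p̂₁ − p̂₂ = 0.1530; interval 0.1530 ± 0.03436 gives (0.119, 0.187).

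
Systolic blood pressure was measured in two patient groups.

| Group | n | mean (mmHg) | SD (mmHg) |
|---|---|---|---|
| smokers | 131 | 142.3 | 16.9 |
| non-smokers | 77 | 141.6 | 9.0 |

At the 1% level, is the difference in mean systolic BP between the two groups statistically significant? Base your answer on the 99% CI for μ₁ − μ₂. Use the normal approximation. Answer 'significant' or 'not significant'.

SE₁ = s₁/√n₁ = 16.9/√131 = 1.4766; SE₂ = 9.0/√77 = 1.0256.
Independent samples, unequal variances: SE_diff = √(SE₁² + SE₂²) = √(2.18034756 + 1.05185536) = 1.7978.
z* = 2.576, so margin of error = 2.576 × 1.7978 = 4.6311.
Difference in means = 142.3 − 141.6 = 0.7000.
0.7000 ± 4.6311 → (-3.9311, 5.3311).
The interval (-3.9311, 5.3311) contains 0, so the difference is not significant.

not significant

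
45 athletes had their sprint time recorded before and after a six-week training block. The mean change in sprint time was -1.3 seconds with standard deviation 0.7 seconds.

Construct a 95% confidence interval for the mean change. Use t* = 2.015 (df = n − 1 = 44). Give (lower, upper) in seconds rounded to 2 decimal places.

(-1.51, -1.09)

This is a matched-pairs design, so SE = s_d/√n = 0.7/√45 = 0.1043.
Margin = 2.015 × 0.1043 = 0.2102; the interval is -1.3 ± 0.2102 = (-1.51, -1.09).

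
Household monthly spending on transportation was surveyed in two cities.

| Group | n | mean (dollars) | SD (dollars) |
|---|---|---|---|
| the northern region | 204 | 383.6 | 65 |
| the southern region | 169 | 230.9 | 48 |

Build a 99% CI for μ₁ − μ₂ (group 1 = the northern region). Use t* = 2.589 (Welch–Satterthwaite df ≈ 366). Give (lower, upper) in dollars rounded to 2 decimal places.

Per-group SEs: s₁/√n₁ = 65/√204 = 4.5509, s₂/√n₂ = 48/√169 = 3.6923.
Unpooled SE of the difference: √(20.71069081 + 13.63307929) = 5.8604.
Margin of error = t* · SE = 2.589 × 5.8604 = 15.1726.
x̄₁ − x̄₂ = 383.6 − 230.9 = 152.7000.
CI: 152.7000 ± 15.1726 = (137.53, 167.87).

(137.53, 167.87)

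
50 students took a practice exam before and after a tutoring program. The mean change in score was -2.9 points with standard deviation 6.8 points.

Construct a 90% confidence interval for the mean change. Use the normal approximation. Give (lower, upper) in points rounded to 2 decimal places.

(-4.48, -1.32)

This is a matched-pairs design, so SE = s_d/√n = 6.8/√50 = 0.9617.
Margin = 1.645 × 0.9617 = 1.5820; the interval is -2.9 ± 1.5820 = (-4.48, -1.32).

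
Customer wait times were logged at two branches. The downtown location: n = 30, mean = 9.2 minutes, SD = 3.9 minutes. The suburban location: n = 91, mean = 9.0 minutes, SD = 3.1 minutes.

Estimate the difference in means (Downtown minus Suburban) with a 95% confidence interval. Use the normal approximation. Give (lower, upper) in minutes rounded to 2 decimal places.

Standard errors of each mean: 3.9/√30 = 0.7120 and 3.1/√91 = 0.3250.
SE(x̄₁ − x̄₂) = √(0.7120² + 0.3250²) = 0.7827 for independent samples with unequal variances.
With z* = 1.960, the margin is 1.960 × 0.7827 = 1.5341.
x̄₁ − x̄₂ = 9.2 − 9.0 = 0.2000; the interval is 0.2000 ± 1.5341 = (-1.33, 1.73).

(-1.33, 1.73)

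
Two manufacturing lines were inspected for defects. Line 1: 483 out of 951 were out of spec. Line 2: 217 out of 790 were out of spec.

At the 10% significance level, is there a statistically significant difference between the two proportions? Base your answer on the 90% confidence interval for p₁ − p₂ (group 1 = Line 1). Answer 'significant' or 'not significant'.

p̂₁ = 483/951 = 0.5079 and p̂₂ = 217/790 = 0.2747.
SE₁ = √(p̂₁(1−p̂₁)/n₁) = √(0.5079·0.4921/951) = 0.01621; SE₂ = √(0.2747·0.7253/790) = 0.01588.
Independent samples: SE of the difference = √(SE₁² + SE₂²) = √(0.0002627641 + 0.0002521744) = 0.02269.
z* for 90% confidence is 1.645, so the margin of error is 1.645 × 0.02269 = 0.03733.
Point estimate p̂₁ − p̂₂ = 0.5079 − 0.2747 = 0.2332.
0.2332 ± 0.03733 → (0.19587, 0.27053).
The interval (0.19587, 0.27053) does not contain 0, so the difference is significant.

significant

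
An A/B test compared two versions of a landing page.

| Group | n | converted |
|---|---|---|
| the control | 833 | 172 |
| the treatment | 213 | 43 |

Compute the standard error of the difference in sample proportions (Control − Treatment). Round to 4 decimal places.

First, p̂₁ = 172/833 = 0.2065; p̂₂ = 43/213 = 0.2019.
The two standard errors are √(0.2065×0.7935/833) = 0.01403 and √(0.2019×0.7981/213) = 0.02750.
Because the samples are independent, SE_diff = √(0.01403² + 0.02750²) = 0.03087.

0.0309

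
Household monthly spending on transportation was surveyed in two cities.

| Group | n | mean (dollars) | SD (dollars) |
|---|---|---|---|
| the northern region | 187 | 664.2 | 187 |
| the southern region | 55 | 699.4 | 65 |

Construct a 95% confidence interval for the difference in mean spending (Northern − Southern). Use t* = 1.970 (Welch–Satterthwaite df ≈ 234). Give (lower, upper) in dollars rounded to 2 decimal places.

(-67.20, -3.20)

Per-group SEs: s₁/√n₁ = 187/√187 = 13.6748, s₂/√n₂ = 65/√55 = 8.7646.
Unpooled SE of the difference: √(187.00015504 + 76.81821316) = 16.2425.
Margin of error = t* · SE = 1.970 × 16.2425 = 31.9977.
x̄₁ − x̄₂ = 664.2 − 699.4 = -35.2000.
CI: -35.2000 ± 31.9977 = (-67.20, -3.20).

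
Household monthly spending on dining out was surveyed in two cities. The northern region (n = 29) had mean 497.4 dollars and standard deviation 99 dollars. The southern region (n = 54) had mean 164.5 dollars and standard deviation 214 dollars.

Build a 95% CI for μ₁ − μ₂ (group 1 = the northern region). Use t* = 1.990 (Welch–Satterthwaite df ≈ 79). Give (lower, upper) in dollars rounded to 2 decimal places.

(264.37, 401.43)

Per-group SEs: s₁/√n₁ = 99/√29 = 18.3838, s₂/√n₂ = 214/√54 = 29.1217.
Unpooled SE of the difference: √(337.96410244 + 848.07341089) = 34.4389.
Margin of error = t* · SE = 1.990 × 34.4389 = 68.5334.
x̄₁ − x̄₂ = 497.4 − 164.5 = 332.9000.
CI: 332.9000 ± 68.5334 = (264.37, 401.43).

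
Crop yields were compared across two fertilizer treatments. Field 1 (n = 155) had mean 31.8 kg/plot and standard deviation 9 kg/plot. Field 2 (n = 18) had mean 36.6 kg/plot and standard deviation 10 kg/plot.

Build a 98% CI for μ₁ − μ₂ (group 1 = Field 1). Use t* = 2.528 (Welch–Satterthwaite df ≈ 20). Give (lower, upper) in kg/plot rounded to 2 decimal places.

Per-group SEs: s₁/√n₁ = 9/√155 = 0.7229, s₂/√n₂ = 10/√18 = 2.3570.
Unpooled SE of the difference: √(0.52258441 + 5.555449) = 2.4654.
Margin of error = t* · SE = 2.528 × 2.4654 = 6.2325.
x̄₁ − x̄₂ = 31.8 − 36.6 = -4.8000.
CI: -4.8000 ± 6.2325 = (-11.03, 1.43).

(-11.03, 1.43)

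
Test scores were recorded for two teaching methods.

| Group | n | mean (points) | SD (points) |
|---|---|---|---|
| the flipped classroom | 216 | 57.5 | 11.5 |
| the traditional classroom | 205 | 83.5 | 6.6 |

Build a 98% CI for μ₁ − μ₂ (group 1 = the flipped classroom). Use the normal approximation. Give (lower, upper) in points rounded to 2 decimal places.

(-28.11, -23.89)

SE₁ = s₁/√n₁ = 11.5/√216 = 0.7825; SE₂ = 6.6/√205 = 0.4610.
Independent samples, unequal variances: SE_diff = √(SE₁² + SE₂²) = √(0.61230625 + 0.212521) = 0.9082.
z* = 2.326, so margin of error = 2.326 × 0.9082 = 2.1125.
Difference in means = 57.5 − 83.5 = -26.0000.
-26.0000 ± 2.1125 → (-28.11, -23.89).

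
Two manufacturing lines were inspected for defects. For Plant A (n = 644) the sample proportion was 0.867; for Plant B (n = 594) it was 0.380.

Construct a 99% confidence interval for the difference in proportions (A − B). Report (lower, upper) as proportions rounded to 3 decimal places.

SE₁ = √(p̂₁(1−p̂₁)/n₁) = √(0.8670·0.1330/644) = 0.01338; SE₂ = √(0.3800·0.6200/594) = 0.01992.
Independent samples: SE of the difference = √(SE₁² + SE₂²) = √(0.0001790244 + 0.0003968064) = 0.02400.
z* for 99% confidence is 2.576, so the margin of error is 2.576 × 0.02400 = 0.06182.
Point estimate p̂₁ − p̂₂ = 0.8670 − 0.3800 = 0.4870.
0.4870 ± 0.06182 → (0.425, 0.549).

(0.425, 0.549)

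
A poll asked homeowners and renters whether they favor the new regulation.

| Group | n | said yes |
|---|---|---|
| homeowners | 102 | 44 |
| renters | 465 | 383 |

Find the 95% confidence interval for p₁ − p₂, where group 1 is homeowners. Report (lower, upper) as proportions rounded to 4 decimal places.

(-0.4945, -0.2901)

p̂₁ = 44/102 = 0.4314 and p̂₂ = 383/465 = 0.8237.
SE₁ = √(p̂₁(1−p̂₁)/n₁) = √(0.4314·0.5686/102) = 0.04904; SE₂ = √(0.8237·0.1763/465) = 0.01767.
Independent samples: SE of the difference = √(SE₁² + SE₂²) = √(0.0024049216 + 0.0003122289) = 0.05213.
z* for 95% confidence is 1.960, so the margin of error is 1.960 × 0.05213 = 0.10217.
Point estimate p̂₁ − p̂₂ = 0.4314 − 0.8237 = -0.3923.
-0.3923 ± 0.10217 → (-0.4945, -0.2901).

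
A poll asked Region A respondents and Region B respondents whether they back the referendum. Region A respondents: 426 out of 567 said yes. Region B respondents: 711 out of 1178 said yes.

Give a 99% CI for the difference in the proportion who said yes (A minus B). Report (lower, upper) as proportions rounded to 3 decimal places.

(0.088, 0.207)

Sample proportions: 426/567 = 0.7513, 711/1178 = 0.6036.
Each SE is √(p̂(1−p̂)/n): √(0.7513·0.2487/567) = 0.01815 and √(0.6036·0.3964/1178) = 0.01425.
SE(p̂₁ − p̂₂) = √(SE₁² + SE₂²) = √(0.0003294225 + 0.0002030625) = 0.02308, since the two samples are independent.
At 99% confidence z* = 2.576; margin = 2.576 × 0.02308 = 0.05945.
The difference is 0.7513 − 0.6036 = 0.1477, so the interval is 0.1477 ± 0.05945 = (0.088, 0.207).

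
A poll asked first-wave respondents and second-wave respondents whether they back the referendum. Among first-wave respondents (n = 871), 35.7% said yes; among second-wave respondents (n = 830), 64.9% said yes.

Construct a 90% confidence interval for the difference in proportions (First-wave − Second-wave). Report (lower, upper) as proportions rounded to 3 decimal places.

(-0.330, -0.254)

Each SE is √(p̂(1−p̂)/n): √(0.3570·0.6430/871) = 0.01623 and √(0.6490·0.3510/830) = 0.01657.
SE(p̂₁ − p̂₂) = √(SE₁² + SE₂²) = √(0.0002634129 + 0.0002745649) = 0.02319, since the two samples are independent.
At 90% confidence z* = 1.645; margin = 1.645 × 0.02319 = 0.03815.
The difference is 0.3570 − 0.6490 = -0.2920, so the interval is -0.2920 ± 0.03815 = (-0.330, -0.254).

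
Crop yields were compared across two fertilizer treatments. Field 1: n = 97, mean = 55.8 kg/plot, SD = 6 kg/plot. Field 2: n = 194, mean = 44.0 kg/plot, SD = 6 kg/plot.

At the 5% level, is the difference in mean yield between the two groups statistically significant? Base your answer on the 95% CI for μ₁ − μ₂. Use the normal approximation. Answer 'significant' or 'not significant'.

significant

SE₁ = s₁/√n₁ = 6/√97 = 0.6092; SE₂ = 6/√194 = 0.4308.
Independent samples, unequal variances: SE_diff = √(SE₁² + SE₂²) = √(0.37112464 + 0.18558864) = 0.7461.
z* = 1.960, so margin of error = 1.960 × 0.7461 = 1.4624.
Difference in means = 55.8 − 44.0 = 11.8000.
11.8000 ± 1.4624 → (10.3376, 13.2624).
The interval (10.3376, 13.2624) does not contain 0, so the difference is significant.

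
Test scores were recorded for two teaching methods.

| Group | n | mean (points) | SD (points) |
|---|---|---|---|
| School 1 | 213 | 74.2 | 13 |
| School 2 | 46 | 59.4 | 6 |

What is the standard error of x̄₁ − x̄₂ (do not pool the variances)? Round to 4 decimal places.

Standard errors of each mean: 13/√213 = 0.8907 and 6/√46 = 0.8847.
SE(x̄₁ − x̄₂) = √(0.8907² + 0.8847²) = 1.2554 for independent samples with unequal variances.

1.2554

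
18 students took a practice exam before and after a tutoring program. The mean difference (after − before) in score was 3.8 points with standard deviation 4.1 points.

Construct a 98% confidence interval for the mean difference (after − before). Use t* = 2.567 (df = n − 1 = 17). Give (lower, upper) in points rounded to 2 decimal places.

Paired design: SE = s_d/√n = 4.1/√18 = 0.9664.
t* = 2.567; margin of error = 2.567 × 0.9664 = 2.4807.
3.8 ± 2.4807 → (1.32, 6.28).

(1.32, 6.28)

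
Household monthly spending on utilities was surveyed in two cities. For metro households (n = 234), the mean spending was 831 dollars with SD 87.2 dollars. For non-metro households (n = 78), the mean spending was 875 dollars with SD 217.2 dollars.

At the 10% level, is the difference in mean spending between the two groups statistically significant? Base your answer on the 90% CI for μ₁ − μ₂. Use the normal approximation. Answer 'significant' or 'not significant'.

significant

Per-group SEs: s₁/√n₁ = 87.2/√234 = 5.7004, s₂/√n₂ = 217.2/√78 = 24.5931.
Unpooled SE of the difference: √(32.49456016 + 604.82056761) = 25.2451.
Margin of error = z* · SE = 1.645 × 25.2451 = 41.5282.
x̄₁ − x̄₂ = 831 − 875 = -44.0000.
CI: -44.0000 ± 41.5282 = (-85.5282, -2.4718).
The interval (-85.5282, -2.4718) does not contain 0, so the difference is significant.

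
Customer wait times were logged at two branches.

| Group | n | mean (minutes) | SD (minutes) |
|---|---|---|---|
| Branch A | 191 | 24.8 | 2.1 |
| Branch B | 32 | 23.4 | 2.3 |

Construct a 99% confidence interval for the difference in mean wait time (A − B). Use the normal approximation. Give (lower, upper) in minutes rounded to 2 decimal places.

SE₁ = s₁/√n₁ = 2.1/√191 = 0.1520; SE₂ = 2.3/√32 = 0.4066.
Independent samples, unequal variances: SE_diff = √(SE₁² + SE₂²) = √(0.023104 + 0.16532356) = 0.4341.
z* = 2.576, so margin of error = 2.576 × 0.4341 = 1.1182.
Difference in means = 24.8 − 23.4 = 1.4000.
1.4000 ± 1.1182 → (0.28, 2.52).

(0.28, 2.52)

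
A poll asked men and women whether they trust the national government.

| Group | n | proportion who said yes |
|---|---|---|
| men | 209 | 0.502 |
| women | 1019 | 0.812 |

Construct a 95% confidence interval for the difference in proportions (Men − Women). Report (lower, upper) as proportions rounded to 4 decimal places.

The two standard errors are √(0.5020×0.4980/209) = 0.03459 and √(0.8120×0.1880/1019) = 0.01224.
Because the samples are independent, SE_diff = √(0.03459² + 0.01224²) = 0.03669.
Using z* = 1.960 for 95%, ME = 1.960 × 0.03669 = 0.07191.
p̂₁ − p̂₂ = -0.3100; interval -0.3100 ± 0.07191 gives (-0.3819, -0.2381).

(-0.3819, -0.2381)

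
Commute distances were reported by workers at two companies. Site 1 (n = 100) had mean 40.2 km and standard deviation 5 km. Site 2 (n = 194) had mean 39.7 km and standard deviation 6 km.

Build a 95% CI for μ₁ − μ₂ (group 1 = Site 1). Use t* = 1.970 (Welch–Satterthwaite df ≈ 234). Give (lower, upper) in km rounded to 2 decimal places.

(-0.80, 1.80)

Per-group SEs: s₁/√n₁ = 5/√100 = 0.5000, s₂/√n₂ = 6/√194 = 0.4308.
Unpooled SE of the difference: √(0.25 + 0.18558864) = 0.6600.
Margin of error = t* · SE = 1.970 × 0.6600 = 1.3002.
x̄₁ − x̄₂ = 40.2 − 39.7 = 0.5000.
CI: 0.5000 ± 1.3002 = (-0.80, 1.80).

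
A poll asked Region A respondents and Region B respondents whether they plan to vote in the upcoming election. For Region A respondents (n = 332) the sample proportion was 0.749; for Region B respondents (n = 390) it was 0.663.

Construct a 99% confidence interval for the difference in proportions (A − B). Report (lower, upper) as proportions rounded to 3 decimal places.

(-0.001, 0.173)

The two standard errors are √(0.7490×0.2510/332) = 0.02380 and √(0.6630×0.3370/390) = 0.02394.
Because the samples are independent, SE_diff = √(0.02380² + 0.02394²) = 0.03376.
Using z* = 2.576 for 99%, ME = 2.576 × 0.03376 = 0.08697.
p̂₁ − p̂₂ = 0.0860; interval 0.0860 ± 0.08697 gives (-0.001, 0.173).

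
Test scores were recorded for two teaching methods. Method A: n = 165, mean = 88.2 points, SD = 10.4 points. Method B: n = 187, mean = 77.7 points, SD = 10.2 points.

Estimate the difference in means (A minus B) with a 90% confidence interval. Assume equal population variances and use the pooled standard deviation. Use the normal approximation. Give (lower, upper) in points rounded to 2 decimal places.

Pooled variance s_p² = [164·10.4² + 186·10.2²] / (165+187−2) = 105.9705, so s_p = 10.2942.
SE_diff = s_p·√(1/n₁ + 1/n₂) = 10.2942·√(1/165 + 1/187) = 1.0995.
z* = 1.645; margin = 1.645 × 1.0995 = 1.8087.
Difference = 88.2 − 77.7 = 10.5000.
10.5000 ± 1.8087 → (8.69, 12.31).

(8.69, 12.31)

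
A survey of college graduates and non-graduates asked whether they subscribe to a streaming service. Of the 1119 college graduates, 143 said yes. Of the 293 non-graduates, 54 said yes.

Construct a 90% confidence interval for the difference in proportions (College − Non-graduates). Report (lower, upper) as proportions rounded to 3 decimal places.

p̂₁ = 143/1119 = 0.1278 and p̂₂ = 54/293 = 0.1843.
SE₁ = √(p̂₁(1−p̂₁)/n₁) = √(0.1278·0.8722/1119) = 0.00998; SE₂ = √(0.1843·0.8157/293) = 0.02265.
Independent samples: SE of the difference = √(SE₁² + SE₂²) = √(0.0000996004 + 0.0005130225) = 0.02475.
z* for 90% confidence is 1.645, so the margin of error is 1.645 × 0.02475 = 0.04071.
Point estimate p̂₁ − p̂₂ = 0.1278 − 0.1843 = -0.0565.
-0.0565 ± 0.04071 → (-0.097, -0.016).

(-0.097, -0.016)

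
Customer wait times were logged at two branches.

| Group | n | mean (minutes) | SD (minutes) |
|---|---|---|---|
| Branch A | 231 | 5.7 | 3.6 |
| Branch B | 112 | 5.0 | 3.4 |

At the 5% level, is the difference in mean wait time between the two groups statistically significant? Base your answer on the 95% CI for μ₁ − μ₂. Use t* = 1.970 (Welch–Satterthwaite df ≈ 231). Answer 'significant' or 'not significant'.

not significant

Standard errors of each mean: 3.6/√231 = 0.2369 and 3.4/√112 = 0.3213.
SE(x̄₁ − x̄₂) = √(0.2369² + 0.3213²) = 0.3992 for independent samples with unequal variances.
With t* = 1.970, the margin is 1.970 × 0.3992 = 0.7864.
x̄₁ − x̄₂ = 5.7 − 5.0 = 0.7000; the interval is 0.7000 ± 0.7864 = (-0.0864, 1.4864).
The interval (-0.0864, 1.4864) contains 0, so the difference is not significant.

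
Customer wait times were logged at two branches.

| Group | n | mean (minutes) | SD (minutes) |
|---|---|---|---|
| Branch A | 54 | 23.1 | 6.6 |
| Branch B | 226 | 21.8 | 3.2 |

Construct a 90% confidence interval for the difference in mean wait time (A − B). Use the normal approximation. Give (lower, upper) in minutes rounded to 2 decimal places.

(-0.22, 2.82)

Per-group SEs: s₁/√n₁ = 6.6/√54 = 0.8981, s₂/√n₂ = 3.2/√226 = 0.2129.
Unpooled SE of the difference: √(0.80658361 + 0.04532641) = 0.9230.
Margin of error = z* · SE = 1.645 × 0.9230 = 1.5183.
x̄₁ − x̄₂ = 23.1 − 21.8 = 1.3000.
CI: 1.3000 ± 1.5183 = (-0.22, 2.82).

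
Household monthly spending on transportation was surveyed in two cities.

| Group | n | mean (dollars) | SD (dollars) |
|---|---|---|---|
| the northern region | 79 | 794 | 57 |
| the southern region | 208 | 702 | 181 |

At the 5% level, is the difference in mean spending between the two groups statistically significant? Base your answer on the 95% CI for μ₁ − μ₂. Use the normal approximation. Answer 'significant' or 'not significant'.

significant

Standard errors of each mean: 57/√79 = 6.4130 and 181/√208 = 12.5501.
SE(x̄₁ − x̄₂) = √(6.4130² + 12.5501²) = 14.0937 for independent samples with unequal variances.
With z* = 1.960, the margin is 1.960 × 14.0937 = 27.6237.
x̄₁ − x̄₂ = 794 − 702 = 92.0000; the interval is 92.0000 ± 27.6237 = (64.3763, 119.6237).
The interval (64.3763, 119.6237) does not contain 0, so the difference is significant.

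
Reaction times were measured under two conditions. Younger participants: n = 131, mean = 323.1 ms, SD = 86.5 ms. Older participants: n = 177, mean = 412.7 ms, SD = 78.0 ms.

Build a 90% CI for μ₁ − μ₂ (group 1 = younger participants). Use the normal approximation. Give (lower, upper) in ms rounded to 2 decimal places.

Standard errors of each mean: 86.5/√131 = 7.5575 and 78.0/√177 = 5.8628.
SE(x̄₁ − x̄₂) = √(7.5575² + 5.8628²) = 9.5649 for independent samples with unequal variances.
With z* = 1.645, the margin is 1.645 × 9.5649 = 15.7343.
x̄₁ − x̄₂ = 323.1 − 412.7 = -89.6000; the interval is -89.6000 ± 15.7343 = (-105.33, -73.87).

(-105.33, -73.87)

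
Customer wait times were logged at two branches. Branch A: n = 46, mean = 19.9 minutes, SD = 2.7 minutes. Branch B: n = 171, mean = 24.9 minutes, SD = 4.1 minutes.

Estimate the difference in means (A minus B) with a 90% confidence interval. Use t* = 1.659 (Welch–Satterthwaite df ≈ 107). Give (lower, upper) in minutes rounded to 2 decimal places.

Standard errors of each mean: 2.7/√46 = 0.3981 and 4.1/√171 = 0.3135.
SE(x̄₁ − x̄₂) = √(0.3981² + 0.3135²) = 0.5067 for independent samples with unequal variances.
With t* = 1.659, the margin is 1.659 × 0.5067 = 0.8406.
x̄₁ − x̄₂ = 19.9 − 24.9 = -5.0000; the interval is -5.0000 ± 0.8406 = (-5.84, -4.16).

(-5.84, -4.16)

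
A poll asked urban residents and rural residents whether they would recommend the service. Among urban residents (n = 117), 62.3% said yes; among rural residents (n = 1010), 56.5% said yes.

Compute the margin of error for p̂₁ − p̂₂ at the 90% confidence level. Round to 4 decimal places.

0.0780

Each SE is √(p̂(1−p̂)/n): √(0.6230·0.3770/117) = 0.04480 and √(0.5650·0.4350/1010) = 0.01560.
SE(p̂₁ − p̂₂) = √(SE₁² + SE₂²) = √(0.00200704 + 0.00024336) = 0.04744, since the two samples are independent.
At 90% confidence z* = 1.645; margin = 1.645 × 0.04744 = 0.07804.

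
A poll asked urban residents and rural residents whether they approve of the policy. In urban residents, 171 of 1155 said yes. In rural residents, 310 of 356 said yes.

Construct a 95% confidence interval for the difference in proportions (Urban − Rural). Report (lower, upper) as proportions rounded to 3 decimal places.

p̂₁ = 171/1155 = 0.1481 and p̂₂ = 310/356 = 0.8708.
SE₁ = √(p̂₁(1−p̂₁)/n₁) = √(0.1481·0.8519/1155) = 0.01045; SE₂ = √(0.8708·0.1292/356) = 0.01778.
Independent samples: SE of the difference = √(SE₁² + SE₂²) = √(0.0001092025 + 0.0003161284) = 0.02062.
z* for 95% confidence is 1.960, so the margin of error is 1.960 × 0.02062 = 0.04042.
Point estimate p̂₁ − p̂₂ = 0.1481 − 0.8708 = -0.7227.
-0.7227 ± 0.04042 → (-0.763, -0.682).

(-0.763, -0.682)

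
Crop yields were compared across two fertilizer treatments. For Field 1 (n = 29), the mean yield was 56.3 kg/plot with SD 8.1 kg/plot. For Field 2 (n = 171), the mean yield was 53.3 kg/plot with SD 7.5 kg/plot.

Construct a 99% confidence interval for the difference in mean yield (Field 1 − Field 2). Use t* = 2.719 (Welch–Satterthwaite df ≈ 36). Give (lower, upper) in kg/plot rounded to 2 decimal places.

SE₁ = s₁/√n₁ = 8.1/√29 = 1.5041; SE₂ = 7.5/√171 = 0.5735.
Independent samples, unequal variances: SE_diff = √(SE₁² + SE₂²) = √(2.26231681 + 0.32890225) = 1.6097.
t* = 2.719, so margin of error = 2.719 × 1.6097 = 4.3768.
Difference in means = 56.3 − 53.3 = 3.0000.
3.0000 ± 4.3768 → (-1.38, 7.38).

(-1.38, 7.38)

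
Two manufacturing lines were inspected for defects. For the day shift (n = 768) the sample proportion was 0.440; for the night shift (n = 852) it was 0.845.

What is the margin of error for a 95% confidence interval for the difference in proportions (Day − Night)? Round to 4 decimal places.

SE₁ = √(p̂₁(1−p̂₁)/n₁) = √(0.4400·0.5600/768) = 0.01791; SE₂ = √(0.8450·0.1550/852) = 0.01240.
Independent samples: SE of the difference = √(SE₁² + SE₂²) = √(0.0003207681 + 0.00015376) = 0.02178.
z* for 95% confidence is 1.960, so the margin of error is 1.960 × 0.02178 = 0.04269.

0.0427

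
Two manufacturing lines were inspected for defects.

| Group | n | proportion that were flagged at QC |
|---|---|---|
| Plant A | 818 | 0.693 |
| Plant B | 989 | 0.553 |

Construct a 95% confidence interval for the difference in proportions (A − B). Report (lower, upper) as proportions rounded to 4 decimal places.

(0.0957, 0.1843)

Each SE is √(p̂(1−p̂)/n): √(0.6930·0.3070/818) = 0.01613 and √(0.5530·0.4470/989) = 0.01581.
SE(p̂₁ − p̂₂) = √(SE₁² + SE₂²) = √(0.0002601769 + 0.0002499561) = 0.02259, since the two samples are independent.
At 95% confidence z* = 1.960; margin = 1.960 × 0.02259 = 0.04428.
The difference is 0.6930 − 0.5530 = 0.1400, so the interval is 0.1400 ± 0.04428 = (0.0957, 0.1843).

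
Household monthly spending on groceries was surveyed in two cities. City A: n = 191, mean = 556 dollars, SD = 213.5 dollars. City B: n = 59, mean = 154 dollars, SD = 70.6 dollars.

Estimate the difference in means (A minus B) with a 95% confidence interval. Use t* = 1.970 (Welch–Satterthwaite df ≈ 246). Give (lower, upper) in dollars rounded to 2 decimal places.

(366.59, 437.41)

SE₁ = s₁/√n₁ = 213.5/√191 = 15.4483; SE₂ = 70.6/√59 = 9.1913.
Independent samples, unequal variances: SE_diff = √(SE₁² + SE₂²) = √(238.64997289 + 84.47999569) = 17.9758.
t* = 1.970, so margin of error = 1.970 × 17.9758 = 35.4123.
Difference in means = 556 − 154 = 402.0000.
402.0000 ± 35.4123 → (366.59, 437.41).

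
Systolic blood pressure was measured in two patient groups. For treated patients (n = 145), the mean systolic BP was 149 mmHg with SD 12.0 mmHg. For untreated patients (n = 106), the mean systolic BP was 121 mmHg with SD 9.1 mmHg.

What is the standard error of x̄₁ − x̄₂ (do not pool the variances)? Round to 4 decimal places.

Standard errors of each mean: 12.0/√145 = 0.9965 and 9.1/√106 = 0.8839.
SE(x̄₁ − x̄₂) = √(0.9965² + 0.8839²) = 1.3320 for independent samples with unequal variances.

1.3320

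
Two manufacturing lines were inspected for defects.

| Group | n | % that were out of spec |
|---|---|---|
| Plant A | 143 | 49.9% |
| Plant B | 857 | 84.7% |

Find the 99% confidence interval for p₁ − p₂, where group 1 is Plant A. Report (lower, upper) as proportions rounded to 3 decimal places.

The two standard errors are √(0.4990×0.5010/143) = 0.04181 and √(0.8470×0.1530/857) = 0.01230.
Because the samples are independent, SE_diff = √(0.04181² + 0.01230²) = 0.04358.
Using z* = 2.576 for 99%, ME = 2.576 × 0.04358 = 0.11226.
p̂₁ − p̂₂ = -0.3480; interval -0.3480 ± 0.11226 gives (-0.460, -0.236).

(-0.460, -0.236)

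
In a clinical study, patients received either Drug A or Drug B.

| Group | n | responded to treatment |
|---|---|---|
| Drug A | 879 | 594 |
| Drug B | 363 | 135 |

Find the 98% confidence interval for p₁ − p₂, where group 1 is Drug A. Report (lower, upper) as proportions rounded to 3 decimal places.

(0.234, 0.373)

p̂₁ = 594/879 = 0.6758 and p̂₂ = 135/363 = 0.3719.
SE₁ = √(p̂₁(1−p̂₁)/n₁) = √(0.6758·0.3242/879) = 0.01579; SE₂ = √(0.3719·0.6281/363) = 0.02537.
Independent samples: SE of the difference = √(SE₁² + SE₂²) = √(0.0002493241 + 0.0006436369) = 0.02988.
z* for 98% confidence is 2.326, so the margin of error is 2.326 × 0.02988 = 0.06950.
Point estimate p̂₁ − p̂₂ = 0.6758 − 0.3719 = 0.3039.
0.3039 ± 0.06950 → (0.234, 0.373).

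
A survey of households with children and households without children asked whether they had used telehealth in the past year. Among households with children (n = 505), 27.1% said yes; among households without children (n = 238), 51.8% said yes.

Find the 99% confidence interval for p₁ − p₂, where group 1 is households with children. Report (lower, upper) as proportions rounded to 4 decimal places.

The two standard errors are √(0.2710×0.7290/505) = 0.01978 and √(0.5180×0.4820/238) = 0.03239.
Because the samples are independent, SE_diff = √(0.01978² + 0.03239²) = 0.03795.
Using z* = 2.576 for 99%, ME = 2.576 × 0.03795 = 0.09776.
p̂₁ − p̂₂ = -0.2470; interval -0.2470 ± 0.09776 gives (-0.3448, -0.1492).

(-0.3448, -0.1492)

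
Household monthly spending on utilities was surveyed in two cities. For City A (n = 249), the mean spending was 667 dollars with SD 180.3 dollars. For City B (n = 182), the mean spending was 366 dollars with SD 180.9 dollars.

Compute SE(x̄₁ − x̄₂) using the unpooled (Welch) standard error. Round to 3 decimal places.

17.617

Standard errors of each mean: 180.3/√249 = 11.4260 and 180.9/√182 = 13.4092.
SE(x̄₁ − x̄₂) = √(11.4260² + 13.4092²) = 17.6170 for independent samples with unequal variances.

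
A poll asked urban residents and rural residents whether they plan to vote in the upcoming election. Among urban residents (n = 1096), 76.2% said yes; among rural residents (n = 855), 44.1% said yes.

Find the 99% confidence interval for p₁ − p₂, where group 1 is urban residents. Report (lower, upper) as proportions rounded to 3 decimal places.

(0.266, 0.376)

Each SE is √(p̂(1−p̂)/n): √(0.7620·0.2380/1096) = 0.01286 and √(0.4410·0.5590/855) = 0.01698.
SE(p̂₁ − p̂₂) = √(SE₁² + SE₂²) = √(0.0001653796 + 0.0002883204) = 0.02130, since the two samples are independent.
At 99% confidence z* = 2.576; margin = 2.576 × 0.02130 = 0.05487.
The difference is 0.7620 − 0.4410 = 0.3210, so the interval is 0.3210 ± 0.05487 = (0.266, 0.376).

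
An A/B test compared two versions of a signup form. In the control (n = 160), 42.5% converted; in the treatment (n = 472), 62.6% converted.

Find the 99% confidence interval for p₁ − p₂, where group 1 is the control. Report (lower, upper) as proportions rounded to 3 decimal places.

Each SE is √(p̂(1−p̂)/n): √(0.4250·0.5750/160) = 0.03908 and √(0.6260·0.3740/472) = 0.02227.
SE(p̂₁ − p̂₂) = √(SE₁² + SE₂²) = √(0.0015272464 + 0.0004959529) = 0.04498, since the two samples are independent.
At 99% confidence z* = 2.576; margin = 2.576 × 0.04498 = 0.11587.
The difference is 0.4250 − 0.6260 = -0.2010, so the interval is -0.2010 ± 0.11587 = (-0.317, -0.085).

(-0.317, -0.085)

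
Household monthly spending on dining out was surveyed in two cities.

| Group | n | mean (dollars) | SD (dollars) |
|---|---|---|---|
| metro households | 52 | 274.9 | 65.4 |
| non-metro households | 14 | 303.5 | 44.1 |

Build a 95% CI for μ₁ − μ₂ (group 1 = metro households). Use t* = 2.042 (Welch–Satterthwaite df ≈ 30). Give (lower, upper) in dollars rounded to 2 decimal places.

(-58.97, 1.77)

SE₁ = s₁/√n₁ = 65.4/√52 = 9.0693; SE₂ = 44.1/√14 = 11.7862.
Independent samples, unequal variances: SE_diff = √(SE₁² + SE₂²) = √(82.25220249 + 138.91451044) = 14.8717.
t* = 2.042, so margin of error = 2.042 × 14.8717 = 30.3680.
Difference in means = 274.9 − 303.5 = -28.6000.
-28.6000 ± 30.3680 → (-58.97, 1.77).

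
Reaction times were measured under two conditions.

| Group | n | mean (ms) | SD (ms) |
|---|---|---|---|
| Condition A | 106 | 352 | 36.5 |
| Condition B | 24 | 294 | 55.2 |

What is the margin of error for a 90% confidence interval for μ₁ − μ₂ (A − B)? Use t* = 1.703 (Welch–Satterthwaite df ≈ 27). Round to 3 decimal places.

20.116

Per-group SEs: s₁/√n₁ = 36.5/√106 = 3.5452, s₂/√n₂ = 55.2/√24 = 11.2677.
Unpooled SE of the difference: √(12.56844304 + 126.96106329) = 11.8123.
Margin of error = t* · SE = 1.703 × 11.8123 = 20.1163.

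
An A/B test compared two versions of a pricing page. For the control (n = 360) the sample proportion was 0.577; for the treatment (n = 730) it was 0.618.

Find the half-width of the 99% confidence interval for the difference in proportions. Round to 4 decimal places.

The two standard errors are √(0.5770×0.4230/360) = 0.02604 and √(0.6180×0.3820/730) = 0.01798.
Because the samples are independent, SE_diff = √(0.02604² + 0.01798²) = 0.03164.
Using z* = 2.576 for 99%, ME = 2.576 × 0.03164 = 0.08150.

0.0815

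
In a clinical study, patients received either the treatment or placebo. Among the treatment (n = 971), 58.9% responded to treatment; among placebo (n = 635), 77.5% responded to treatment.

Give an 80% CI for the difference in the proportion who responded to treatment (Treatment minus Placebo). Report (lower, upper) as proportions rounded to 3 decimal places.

(-0.215, -0.157)

Each SE is √(p̂(1−p̂)/n): √(0.5890·0.4110/971) = 0.01579 and √(0.7750·0.2250/635) = 0.01657.
SE(p̂₁ − p̂₂) = √(SE₁² + SE₂²) = √(0.0002493241 + 0.0002745649) = 0.02289, since the two samples are independent.
At 80% confidence z* = 1.282; margin = 1.282 × 0.02289 = 0.02934.
The difference is 0.5890 − 0.7750 = -0.1860, so the interval is -0.1860 ± 0.02934 = (-0.215, -0.157).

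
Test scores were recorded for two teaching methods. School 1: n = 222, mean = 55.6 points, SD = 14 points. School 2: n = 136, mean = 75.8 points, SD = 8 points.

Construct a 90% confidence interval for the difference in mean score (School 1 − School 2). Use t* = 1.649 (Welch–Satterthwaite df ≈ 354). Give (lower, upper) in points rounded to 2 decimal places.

(-22.12, -18.28)

SE₁ = s₁/√n₁ = 14/√222 = 0.9396; SE₂ = 8/√136 = 0.6860.
Independent samples, unequal variances: SE_diff = √(SE₁² + SE₂²) = √(0.88284816 + 0.470596) = 1.1634.
t* = 1.649, so margin of error = 1.649 × 1.1634 = 1.9184.
Difference in means = 55.6 − 75.8 = -20.2000.
-20.2000 ± 1.9184 → (-22.12, -18.28).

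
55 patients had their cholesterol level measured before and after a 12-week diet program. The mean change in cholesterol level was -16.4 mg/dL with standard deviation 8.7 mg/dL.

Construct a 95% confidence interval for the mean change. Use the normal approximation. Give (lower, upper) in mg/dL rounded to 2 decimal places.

This is a matched-pairs design, so SE = s_d/√n = 8.7/√55 = 1.1731.
Margin = 1.960 × 1.1731 = 2.2993; the interval is -16.4 ± 2.2993 = (-18.70, -14.10).

(-18.70, -14.10)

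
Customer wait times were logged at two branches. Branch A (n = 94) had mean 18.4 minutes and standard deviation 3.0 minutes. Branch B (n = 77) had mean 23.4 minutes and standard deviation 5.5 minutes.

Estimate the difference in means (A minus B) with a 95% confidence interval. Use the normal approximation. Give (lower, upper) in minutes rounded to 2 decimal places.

Standard errors of each mean: 3.0/√94 = 0.3094 and 5.5/√77 = 0.6268.
SE(x̄₁ − x̄₂) = √(0.3094² + 0.6268²) = 0.6990 for independent samples with unequal variances.
With z* = 1.960, the margin is 1.960 × 0.6990 = 1.3700.
x̄₁ − x̄₂ = 18.4 − 23.4 = -5.0000; the interval is -5.0000 ± 1.3700 = (-6.37, -3.63).

(-6.37, -3.63)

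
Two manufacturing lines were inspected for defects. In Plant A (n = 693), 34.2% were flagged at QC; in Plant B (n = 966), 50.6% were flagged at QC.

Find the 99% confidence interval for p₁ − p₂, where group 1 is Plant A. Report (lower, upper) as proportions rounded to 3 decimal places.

SE₁ = √(p̂₁(1−p̂₁)/n₁) = √(0.3420·0.6580/693) = 0.01802; SE₂ = √(0.5060·0.4940/966) = 0.01609.
Independent samples: SE of the difference = √(SE₁² + SE₂²) = √(0.0003247204 + 0.0002588881) = 0.02416.
z* for 99% confidence is 2.576, so the margin of error is 2.576 × 0.02416 = 0.06224.
Point estimate p̂₁ − p̂₂ = 0.3420 − 0.5060 = -0.1640.
-0.1640 ± 0.06224 → (-0.226, -0.102).

(-0.226, -0.102)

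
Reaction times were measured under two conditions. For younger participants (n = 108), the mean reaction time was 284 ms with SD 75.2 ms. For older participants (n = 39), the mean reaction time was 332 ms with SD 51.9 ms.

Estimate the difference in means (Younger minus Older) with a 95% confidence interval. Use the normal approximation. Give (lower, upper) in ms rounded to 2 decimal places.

(-69.60, -26.40)

Standard errors of each mean: 75.2/√108 = 7.2361 and 51.9/√39 = 8.3107.
SE(x̄₁ − x̄₂) = √(7.2361² + 8.3107²) = 11.0195 for independent samples with unequal variances.
With z* = 1.960, the margin is 1.960 × 11.0195 = 21.5982.
x̄₁ − x̄₂ = 284 − 332 = -48.0000; the interval is -48.0000 ± 21.5982 = (-69.60, -26.40).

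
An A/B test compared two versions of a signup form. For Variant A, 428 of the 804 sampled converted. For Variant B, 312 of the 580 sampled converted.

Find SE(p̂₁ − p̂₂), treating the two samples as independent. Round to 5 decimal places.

0.02717

p̂₁ = 428/804 = 0.5323 and p̂₂ = 312/580 = 0.5379.
SE₁ = √(p̂₁(1−p̂₁)/n₁) = √(0.5323·0.4677/804) = 0.01760; SE₂ = √(0.5379·0.4621/580) = 0.02070.
Independent samples: SE of the difference = √(SE₁² + SE₂²) = √(0.00030976 + 0.00042849) = 0.02717.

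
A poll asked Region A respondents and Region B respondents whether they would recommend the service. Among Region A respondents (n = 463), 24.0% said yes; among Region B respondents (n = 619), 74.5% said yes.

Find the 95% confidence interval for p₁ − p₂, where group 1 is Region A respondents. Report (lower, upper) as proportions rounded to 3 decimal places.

(-0.557, -0.453)

SE₁ = √(p̂₁(1−p̂₁)/n₁) = √(0.2400·0.7600/463) = 0.01985; SE₂ = √(0.7450·0.2550/619) = 0.01752.
Independent samples: SE of the difference = √(SE₁² + SE₂²) = √(0.0003940225 + 0.0003069504) = 0.02648.
z* for 95% confidence is 1.960, so the margin of error is 1.960 × 0.02648 = 0.05190.
Point estimate p̂₁ − p̂₂ = 0.2400 − 0.7450 = -0.5050.
-0.5050 ± 0.05190 → (-0.557, -0.453).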